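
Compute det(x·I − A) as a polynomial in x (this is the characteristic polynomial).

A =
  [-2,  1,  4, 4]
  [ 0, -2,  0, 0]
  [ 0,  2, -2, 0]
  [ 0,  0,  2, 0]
x^4 + 6*x^3 + 12*x^2 + 8*x

Expanding det(x·I − A) (e.g. by cofactor expansion or by noting that A is similar to its Jordan form J, which has the same characteristic polynomial as A) gives
  χ_A(x) = x^4 + 6*x^3 + 12*x^2 + 8*x
which factors as x*(x + 2)^3. The eigenvalues (with algebraic multiplicities) are λ = -2 with multiplicity 3, λ = 0 with multiplicity 1.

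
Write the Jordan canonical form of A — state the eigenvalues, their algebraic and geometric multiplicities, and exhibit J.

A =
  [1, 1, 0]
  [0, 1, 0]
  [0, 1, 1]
J_2(1) ⊕ J_1(1)

The characteristic polynomial is
  det(x·I − A) = x^3 - 3*x^2 + 3*x - 1 = (x - 1)^3

Eigenvalues and multiplicities (the geometric multiplicity of λ is n − rank(A − λI), which equals the number of Jordan blocks for λ):
  λ = 1: algebraic multiplicity = 3, geometric multiplicity = 2

Determining the block sizes for each eigenvalue:
  λ = 1: 2 blocks summing to 3 forces exactly one block of size 2 and the rest size 1 → block sizes [2, 1]

Assembling the blocks gives a Jordan form
J =
  [1, 1, 0]
  [0, 1, 0]
  [0, 0, 1]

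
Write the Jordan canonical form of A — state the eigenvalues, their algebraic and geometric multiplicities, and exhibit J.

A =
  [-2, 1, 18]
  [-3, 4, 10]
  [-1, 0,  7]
J_3(3)

The characteristic polynomial is
  det(x·I − A) = x^3 - 9*x^2 + 27*x - 27 = (x - 3)^3

Eigenvalues and multiplicities (the geometric multiplicity of λ is n − rank(A − λI), which equals the number of Jordan blocks for λ):
  λ = 3: algebraic multiplicity = 3, geometric multiplicity = 1

Determining the block sizes for each eigenvalue:
  λ = 3: one block (gm = 1), so the single block has size am = 3 → block sizes [3]

Assembling the blocks gives a Jordan form
J =
  [3, 1, 0]
  [0, 3, 1]
  [0, 0, 3]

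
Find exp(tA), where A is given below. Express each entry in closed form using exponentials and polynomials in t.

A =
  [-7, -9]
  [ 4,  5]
e^{tA} =
  [-6*t*exp(-t) + exp(-t), -9*t*exp(-t)]
  [4*t*exp(-t), 6*t*exp(-t) + exp(-t)]

Strategy: write A = P · J · P⁻¹ where J is a Jordan canonical form, so e^{tA} = P · e^{tJ} · P⁻¹, and e^{tJ} can be computed block-by-block.

A has Jordan form
J =
  [-1,  1]
  [ 0, -1]
(up to reordering of blocks).

Per-block formulas:
  For a 2×2 Jordan block J_2(-1): exp(t · J_2(-1)) = e^(-1t)·(I + t·N), where N is the 2×2 nilpotent shift.

After assembling e^{tJ} and conjugating by P, we get:

e^{tA} =
  [-6*t*exp(-t) + exp(-t), -9*t*exp(-t)]
  [4*t*exp(-t), 6*t*exp(-t) + exp(-t)]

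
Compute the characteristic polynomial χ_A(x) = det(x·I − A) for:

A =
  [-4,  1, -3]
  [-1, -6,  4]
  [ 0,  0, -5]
x^3 + 15*x^2 + 75*x + 125

Expanding det(x·I − A) (e.g. by cofactor expansion or by noting that A is similar to its Jordan form J, which has the same characteristic polynomial as A) gives
  χ_A(x) = x^3 + 15*x^2 + 75*x + 125
which factors as (x + 5)^3. The eigenvalues (with algebraic multiplicities) are λ = -5 with multiplicity 3.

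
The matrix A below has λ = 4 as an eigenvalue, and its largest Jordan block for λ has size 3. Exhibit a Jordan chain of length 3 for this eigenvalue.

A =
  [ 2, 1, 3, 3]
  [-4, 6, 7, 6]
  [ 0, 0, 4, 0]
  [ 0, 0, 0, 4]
A Jordan chain for λ = 4 of length 3:
v_1 = (1, 2, 0, 0)ᵀ
v_2 = (3, 7, 0, 0)ᵀ
v_3 = (0, 0, 1, 0)ᵀ

Let N = A − (4)·I. We want v_3 with N^3 v_3 = 0 but N^2 v_3 ≠ 0; then v_{j-1} := N · v_j for j = 3, …, 2.

Pick v_3 = (0, 0, 1, 0)ᵀ.
Then v_2 = N · v_3 = (3, 7, 0, 0)ᵀ.
Then v_1 = N · v_2 = (1, 2, 0, 0)ᵀ.

Sanity check: (A − (4)·I) v_1 = (0, 0, 0, 0)ᵀ = 0. ✓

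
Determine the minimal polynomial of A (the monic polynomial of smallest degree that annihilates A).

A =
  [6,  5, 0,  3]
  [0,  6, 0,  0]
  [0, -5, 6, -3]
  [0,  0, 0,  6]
x^2 - 12*x + 36

The characteristic polynomial is χ_A(x) = (x - 6)^4, so the eigenvalues are known. The minimal polynomial is
  m_A(x) = Π_λ (x − λ)^{k_λ}
where k_λ is the size of the *largest* Jordan block for λ (equivalently, the smallest k with (A − λI)^k v = 0 for every generalised eigenvector v of λ).

  λ = 6: largest Jordan block has size 2, contributing (x − 6)^2

So m_A(x) = (x - 6)^2 = x^2 - 12*x + 36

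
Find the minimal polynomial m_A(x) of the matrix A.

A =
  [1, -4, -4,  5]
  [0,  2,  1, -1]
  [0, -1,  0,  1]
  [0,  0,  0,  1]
x^2 - 2*x + 1

The characteristic polynomial is χ_A(x) = (x - 1)^4, so the eigenvalues are known. The minimal polynomial is
  m_A(x) = Π_λ (x − λ)^{k_λ}
where k_λ is the size of the *largest* Jordan block for λ (equivalently, the smallest k with (A − λI)^k v = 0 for every generalised eigenvector v of λ).

  λ = 1: largest Jordan block has size 2, contributing (x − 1)^2

So m_A(x) = (x - 1)^2 = x^2 - 2*x + 1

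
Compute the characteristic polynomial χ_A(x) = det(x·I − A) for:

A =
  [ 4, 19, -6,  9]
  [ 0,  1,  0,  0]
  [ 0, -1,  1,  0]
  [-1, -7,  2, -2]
x^4 - 4*x^3 + 6*x^2 - 4*x + 1

Expanding det(x·I − A) (e.g. by cofactor expansion or by noting that A is similar to its Jordan form J, which has the same characteristic polynomial as A) gives
  χ_A(x) = x^4 - 4*x^3 + 6*x^2 - 4*x + 1
which factors as (x - 1)^4. The eigenvalues (with algebraic multiplicities) are λ = 1 with multiplicity 4.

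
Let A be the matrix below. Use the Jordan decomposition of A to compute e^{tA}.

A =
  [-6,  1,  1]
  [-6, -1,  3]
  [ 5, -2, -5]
e^{tA} =
  [3*t^2*exp(-4*t)/2 - 2*t*exp(-4*t) + exp(-4*t), -t^2*exp(-4*t)/2 + t*exp(-4*t), t*exp(-4*t)]
  [9*t^2*exp(-4*t)/2 - 6*t*exp(-4*t), -3*t^2*exp(-4*t)/2 + 3*t*exp(-4*t) + exp(-4*t), 3*t*exp(-4*t)]
  [-3*t^2*exp(-4*t)/2 + 5*t*exp(-4*t), t^2*exp(-4*t)/2 - 2*t*exp(-4*t), -t*exp(-4*t) + exp(-4*t)]

Strategy: write A = P · J · P⁻¹ where J is a Jordan canonical form, so e^{tA} = P · e^{tJ} · P⁻¹, and e^{tJ} can be computed block-by-block.

A has Jordan form
J =
  [-4,  1,  0]
  [ 0, -4,  1]
  [ 0,  0, -4]
(up to reordering of blocks).

Per-block formulas:
  For a 3×3 Jordan block J_3(-4): exp(t · J_3(-4)) = e^(-4t)·(I + t·N + (t^2/2)·N^2), where N is the 3×3 nilpotent shift.

After assembling e^{tJ} and conjugating by P, we get:

e^{tA} =
  [3*t^2*exp(-4*t)/2 - 2*t*exp(-4*t) + exp(-4*t), -t^2*exp(-4*t)/2 + t*exp(-4*t), t*exp(-4*t)]
  [9*t^2*exp(-4*t)/2 - 6*t*exp(-4*t), -3*t^2*exp(-4*t)/2 + 3*t*exp(-4*t) + exp(-4*t), 3*t*exp(-4*t)]
  [-3*t^2*exp(-4*t)/2 + 5*t*exp(-4*t), t^2*exp(-4*t)/2 - 2*t*exp(-4*t), -t*exp(-4*t) + exp(-4*t)]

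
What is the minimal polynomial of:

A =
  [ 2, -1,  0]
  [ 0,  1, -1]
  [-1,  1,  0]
x^3 - 3*x^2 + 3*x - 1

The characteristic polynomial is χ_A(x) = (x - 1)^3, so the eigenvalues are known. The minimal polynomial is
  m_A(x) = Π_λ (x − λ)^{k_λ}
where k_λ is the size of the *largest* Jordan block for λ (equivalently, the smallest k with (A − λI)^k v = 0 for every generalised eigenvector v of λ).

  λ = 1: largest Jordan block has size 3, contributing (x − 1)^3

So m_A(x) = (x - 1)^3 = x^3 - 3*x^2 + 3*x - 1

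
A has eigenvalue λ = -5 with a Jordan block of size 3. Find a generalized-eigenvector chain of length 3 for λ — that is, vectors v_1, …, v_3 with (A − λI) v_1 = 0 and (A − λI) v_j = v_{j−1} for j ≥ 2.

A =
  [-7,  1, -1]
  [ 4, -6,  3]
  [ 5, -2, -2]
A Jordan chain for λ = -5 of length 3:
v_1 = (3, 3, -3)ᵀ
v_2 = (-2, 4, 5)ᵀ
v_3 = (1, 0, 0)ᵀ

Let N = A − (-5)·I. We want v_3 with N^3 v_3 = 0 but N^2 v_3 ≠ 0; then v_{j-1} := N · v_j for j = 3, …, 2.

Pick v_3 = (1, 0, 0)ᵀ.
Then v_2 = N · v_3 = (-2, 4, 5)ᵀ.
Then v_1 = N · v_2 = (3, 3, -3)ᵀ.

Sanity check: (A − (-5)·I) v_1 = (0, 0, 0)ᵀ = 0. ✓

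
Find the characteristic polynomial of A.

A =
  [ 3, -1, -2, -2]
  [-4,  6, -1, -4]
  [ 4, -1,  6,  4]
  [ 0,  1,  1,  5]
x^4 - 20*x^3 + 150*x^2 - 500*x + 625

Expanding det(x·I − A) (e.g. by cofactor expansion or by noting that A is similar to its Jordan form J, which has the same characteristic polynomial as A) gives
  χ_A(x) = x^4 - 20*x^3 + 150*x^2 - 500*x + 625
which factors as (x - 5)^4. The eigenvalues (with algebraic multiplicities) are λ = 5 with multiplicity 4.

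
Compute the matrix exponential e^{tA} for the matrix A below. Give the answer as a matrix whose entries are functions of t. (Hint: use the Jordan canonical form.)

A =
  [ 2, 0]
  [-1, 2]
e^{tA} =
  [exp(2*t), 0]
  [-t*exp(2*t), exp(2*t)]

Strategy: write A = P · J · P⁻¹ where J is a Jordan canonical form, so e^{tA} = P · e^{tJ} · P⁻¹, and e^{tJ} can be computed block-by-block.

A has Jordan form
J =
  [2, 1]
  [0, 2]
(up to reordering of blocks).

Per-block formulas:
  For a 2×2 Jordan block J_2(2): exp(t · J_2(2)) = e^(2t)·(I + t·N), where N is the 2×2 nilpotent shift.

After assembling e^{tJ} and conjugating by P, we get:

e^{tA} =
  [exp(2*t), 0]
  [-t*exp(2*t), exp(2*t)]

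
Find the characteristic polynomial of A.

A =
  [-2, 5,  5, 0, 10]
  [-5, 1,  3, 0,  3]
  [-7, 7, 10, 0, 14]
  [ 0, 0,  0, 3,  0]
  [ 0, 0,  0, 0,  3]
x^5 - 15*x^4 + 90*x^3 - 270*x^2 + 405*x - 243

Expanding det(x·I − A) (e.g. by cofactor expansion or by noting that A is similar to its Jordan form J, which has the same characteristic polynomial as A) gives
  χ_A(x) = x^5 - 15*x^4 + 90*x^3 - 270*x^2 + 405*x - 243
which factors as (x - 3)^5. The eigenvalues (with algebraic multiplicities) are λ = 3 with multiplicity 5.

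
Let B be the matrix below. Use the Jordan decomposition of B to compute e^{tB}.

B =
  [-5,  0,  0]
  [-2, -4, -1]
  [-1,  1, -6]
e^{tB} =
  [exp(-5*t), 0, 0]
  [-t^2*exp(-5*t)/2 - 2*t*exp(-5*t), t*exp(-5*t) + exp(-5*t), -t*exp(-5*t)]
  [-t^2*exp(-5*t)/2 - t*exp(-5*t), t*exp(-5*t), -t*exp(-5*t) + exp(-5*t)]

Strategy: write B = P · J · P⁻¹ where J is a Jordan canonical form, so e^{tB} = P · e^{tJ} · P⁻¹, and e^{tJ} can be computed block-by-block.

B has Jordan form
J =
  [-5,  1,  0]
  [ 0, -5,  1]
  [ 0,  0, -5]
(up to reordering of blocks).

Per-block formulas:
  For a 3×3 Jordan block J_3(-5): exp(t · J_3(-5)) = e^(-5t)·(I + t·N + (t^2/2)·N^2), where N is the 3×3 nilpotent shift.

After assembling e^{tJ} and conjugating by P, we get:

e^{tB} =
  [exp(-5*t), 0, 0]
  [-t^2*exp(-5*t)/2 - 2*t*exp(-5*t), t*exp(-5*t) + exp(-5*t), -t*exp(-5*t)]
  [-t^2*exp(-5*t)/2 - t*exp(-5*t), t*exp(-5*t), -t*exp(-5*t) + exp(-5*t)]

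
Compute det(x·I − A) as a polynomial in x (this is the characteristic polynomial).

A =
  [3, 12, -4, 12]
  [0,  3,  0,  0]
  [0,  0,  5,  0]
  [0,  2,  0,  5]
x^4 - 16*x^3 + 94*x^2 - 240*x + 225

Expanding det(x·I − A) (e.g. by cofactor expansion or by noting that A is similar to its Jordan form J, which has the same characteristic polynomial as A) gives
  χ_A(x) = x^4 - 16*x^3 + 94*x^2 - 240*x + 225
which factors as (x - 5)^2*(x - 3)^2. The eigenvalues (with algebraic multiplicities) are λ = 3 with multiplicity 2, λ = 5 with multiplicity 2.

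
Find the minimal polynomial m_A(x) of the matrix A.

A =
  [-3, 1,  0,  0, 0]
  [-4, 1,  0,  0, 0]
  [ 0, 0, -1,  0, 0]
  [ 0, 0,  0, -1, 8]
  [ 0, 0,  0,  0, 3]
x^3 - x^2 - 5*x - 3

The characteristic polynomial is χ_A(x) = (x - 3)*(x + 1)^4, so the eigenvalues are known. The minimal polynomial is
  m_A(x) = Π_λ (x − λ)^{k_λ}
where k_λ is the size of the *largest* Jordan block for λ (equivalently, the smallest k with (A − λI)^k v = 0 for every generalised eigenvector v of λ).

  λ = -1: largest Jordan block has size 2, contributing (x + 1)^2
  λ = 3: largest Jordan block has size 1, contributing (x − 3)

So m_A(x) = (x - 3)*(x + 1)^2 = x^3 - x^2 - 5*x - 3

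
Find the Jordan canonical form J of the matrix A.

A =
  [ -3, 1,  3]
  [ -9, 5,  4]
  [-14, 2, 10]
J_3(4)

The characteristic polynomial is
  det(x·I − A) = x^3 - 12*x^2 + 48*x - 64 = (x - 4)^3

Eigenvalues and multiplicities (the geometric multiplicity of λ is n − rank(A − λI), which equals the number of Jordan blocks for λ):
  λ = 4: algebraic multiplicity = 3, geometric multiplicity = 1

Determining the block sizes for each eigenvalue:
  λ = 4: one block (gm = 1), so the single block has size am = 3 → block sizes [3]

Assembling the blocks gives a Jordan form
J =
  [4, 1, 0]
  [0, 4, 1]
  [0, 0, 4]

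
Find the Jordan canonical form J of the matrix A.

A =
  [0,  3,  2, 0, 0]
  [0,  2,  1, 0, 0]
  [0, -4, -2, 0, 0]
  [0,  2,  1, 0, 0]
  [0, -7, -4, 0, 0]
J_3(0) ⊕ J_1(0) ⊕ J_1(0)

The characteristic polynomial is
  det(x·I − A) = x^5

Eigenvalues and multiplicities (the geometric multiplicity of λ is n − rank(A − λI), which equals the number of Jordan blocks for λ):
  λ = 0: algebraic multiplicity = 5, geometric multiplicity = 3

Determining the block sizes for each eigenvalue:
  λ = 0: with am = 5 and gm = 3, the partition is not yet determined (e.g. several partitions of 5 into 3 parts exist). Let N = A − (0)·I. Computing rank(N^1) = 2, rank(N^2) = 1, rank(N^3) = 0; the number of blocks of size ≥ j is rank(N^{j−1}) − rank(N^j), giving [3, 1, 1]. So we have 1 block(s) of size 3, 2 block(s) of size 1 → block sizes [3, 1, 1]

Assembling the blocks gives a Jordan form
J =
  [0, 1, 0, 0, 0]
  [0, 0, 1, 0, 0]
  [0, 0, 0, 0, 0]
  [0, 0, 0, 0, 0]
  [0, 0, 0, 0, 0]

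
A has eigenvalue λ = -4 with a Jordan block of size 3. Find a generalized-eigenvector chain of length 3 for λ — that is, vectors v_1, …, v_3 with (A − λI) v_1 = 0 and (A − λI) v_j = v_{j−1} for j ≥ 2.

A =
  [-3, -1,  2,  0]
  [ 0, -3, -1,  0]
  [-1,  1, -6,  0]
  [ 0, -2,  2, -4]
A Jordan chain for λ = -4 of length 3:
v_1 = (-1, 1, 1, -2)ᵀ
v_2 = (1, 0, -1, 0)ᵀ
v_3 = (1, 0, 0, 0)ᵀ

Let N = A − (-4)·I. We want v_3 with N^3 v_3 = 0 but N^2 v_3 ≠ 0; then v_{j-1} := N · v_j for j = 3, …, 2.

Pick v_3 = (1, 0, 0, 0)ᵀ.
Then v_2 = N · v_3 = (1, 0, -1, 0)ᵀ.
Then v_1 = N · v_2 = (-1, 1, 1, -2)ᵀ.

Sanity check: (A − (-4)·I) v_1 = (0, 0, 0, 0)ᵀ = 0. ✓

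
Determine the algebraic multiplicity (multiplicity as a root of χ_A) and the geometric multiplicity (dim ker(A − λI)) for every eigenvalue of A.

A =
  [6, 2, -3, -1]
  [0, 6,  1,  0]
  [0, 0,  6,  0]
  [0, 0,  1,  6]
λ = 6: alg = 4, geom = 2

Step 1 — factor the characteristic polynomial to read off the algebraic multiplicities:
  χ_A(x) = (x - 6)^4

Step 2 — compute geometric multiplicities via the rank-nullity identity g(λ) = n − rank(A − λI):
  rank(A − (6)·I) = 2, so dim ker(A − (6)·I) = n − 2 = 2

Summary:
  λ = 6: algebraic multiplicity = 4, geometric multiplicity = 2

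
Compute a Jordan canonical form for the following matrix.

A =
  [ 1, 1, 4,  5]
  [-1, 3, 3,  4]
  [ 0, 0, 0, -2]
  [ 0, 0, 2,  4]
J_3(2) ⊕ J_1(2)

The characteristic polynomial is
  det(x·I − A) = x^4 - 8*x^3 + 24*x^2 - 32*x + 16 = (x - 2)^4

Eigenvalues and multiplicities (the geometric multiplicity of λ is n − rank(A − λI), which equals the number of Jordan blocks for λ):
  λ = 2: algebraic multiplicity = 4, geometric multiplicity = 2

Determining the block sizes for each eigenvalue:
  λ = 2: with am = 4 and gm = 2, the partition is not yet determined (e.g. several partitions of 4 into 2 parts exist). Let N = A − (2)·I. Computing rank(N^1) = 2, rank(N^2) = 1, rank(N^3) = 0; the number of blocks of size ≥ j is rank(N^{j−1}) − rank(N^j), giving [2, 1, 1]. So we have 1 block(s) of size 3, 1 block(s) of size 1 → block sizes [3, 1]

Assembling the blocks gives a Jordan form
J =
  [2, 1, 0, 0]
  [0, 2, 1, 0]
  [0, 0, 2, 0]
  [0, 0, 0, 2]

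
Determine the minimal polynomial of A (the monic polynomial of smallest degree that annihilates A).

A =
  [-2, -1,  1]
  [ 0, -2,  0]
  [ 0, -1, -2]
x^3 + 6*x^2 + 12*x + 8

The characteristic polynomial is χ_A(x) = (x + 2)^3, so the eigenvalues are known. The minimal polynomial is
  m_A(x) = Π_λ (x − λ)^{k_λ}
where k_λ is the size of the *largest* Jordan block for λ (equivalently, the smallest k with (A − λI)^k v = 0 for every generalised eigenvector v of λ).

  λ = -2: largest Jordan block has size 3, contributing (x + 2)^3

So m_A(x) = (x + 2)^3 = x^3 + 6*x^2 + 12*x + 8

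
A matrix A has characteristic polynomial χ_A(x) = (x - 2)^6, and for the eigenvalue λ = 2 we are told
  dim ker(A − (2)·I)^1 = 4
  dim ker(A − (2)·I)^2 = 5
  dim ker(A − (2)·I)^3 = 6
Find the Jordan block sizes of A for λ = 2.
Block sizes for λ = 2: [3, 1, 1, 1]

From the dimensions of kernels of powers, the number of Jordan blocks of size at least j is d_j − d_{j−1} where d_j = dim ker(N^j) (with d_0 = 0). Computing the differences gives [4, 1, 1].
The number of blocks of size exactly k is (#blocks of size ≥ k) − (#blocks of size ≥ k + 1), so the partition is: 3 block(s) of size 1, 1 block(s) of size 3.
In nonincreasing order the block sizes are [3, 1, 1, 1].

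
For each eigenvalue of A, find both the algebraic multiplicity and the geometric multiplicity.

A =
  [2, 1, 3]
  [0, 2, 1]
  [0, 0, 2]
λ = 2: alg = 3, geom = 1

Step 1 — factor the characteristic polynomial to read off the algebraic multiplicities:
  χ_A(x) = (x - 2)^3

Step 2 — compute geometric multiplicities via the rank-nullity identity g(λ) = n − rank(A − λI):
  rank(A − (2)·I) = 2, so dim ker(A − (2)·I) = n − 2 = 1

Summary:
  λ = 2: algebraic multiplicity = 3, geometric multiplicity = 1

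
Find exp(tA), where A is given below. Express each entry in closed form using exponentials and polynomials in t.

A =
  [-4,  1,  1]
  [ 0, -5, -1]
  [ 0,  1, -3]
e^{tA} =
  [exp(-4*t), t*exp(-4*t), t*exp(-4*t)]
  [0, -t*exp(-4*t) + exp(-4*t), -t*exp(-4*t)]
  [0, t*exp(-4*t), t*exp(-4*t) + exp(-4*t)]

Strategy: write A = P · J · P⁻¹ where J is a Jordan canonical form, so e^{tA} = P · e^{tJ} · P⁻¹, and e^{tJ} can be computed block-by-block.

A has Jordan form
J =
  [-4,  1,  0]
  [ 0, -4,  0]
  [ 0,  0, -4]
(up to reordering of blocks).

Per-block formulas:
  For a 1×1 block at λ = -4: exp(t · [-4]) = [e^(-4t)].
  For a 2×2 Jordan block J_2(-4): exp(t · J_2(-4)) = e^(-4t)·(I + t·N), where N is the 2×2 nilpotent shift.

After assembling e^{tJ} and conjugating by P, we get:

e^{tA} =
  [exp(-4*t), t*exp(-4*t), t*exp(-4*t)]
  [0, -t*exp(-4*t) + exp(-4*t), -t*exp(-4*t)]
  [0, t*exp(-4*t), t*exp(-4*t) + exp(-4*t)]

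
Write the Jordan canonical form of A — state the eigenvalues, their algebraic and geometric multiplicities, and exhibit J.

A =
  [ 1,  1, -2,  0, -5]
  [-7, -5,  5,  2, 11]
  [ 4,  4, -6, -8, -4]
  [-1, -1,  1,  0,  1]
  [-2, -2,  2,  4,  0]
J_3(-2) ⊕ J_1(-2) ⊕ J_1(-2)

The characteristic polynomial is
  det(x·I − A) = x^5 + 10*x^4 + 40*x^3 + 80*x^2 + 80*x + 32 = (x + 2)^5

Eigenvalues and multiplicities (the geometric multiplicity of λ is n − rank(A − λI), which equals the number of Jordan blocks for λ):
  λ = -2: algebraic multiplicity = 5, geometric multiplicity = 3

Determining the block sizes for each eigenvalue:
  λ = -2: with am = 5 and gm = 3, the partition is not yet determined (e.g. several partitions of 5 into 3 parts exist). Let N = A − (-2)·I. Computing rank(N^1) = 2, rank(N^2) = 1, rank(N^3) = 0; the number of blocks of size ≥ j is rank(N^{j−1}) − rank(N^j), giving [3, 1, 1]. So we have 1 block(s) of size 3, 2 block(s) of size 1 → block sizes [3, 1, 1]

Assembling the blocks gives a Jordan form
J =
  [-2,  1,  0,  0,  0]
  [ 0, -2,  1,  0,  0]
  [ 0,  0, -2,  0,  0]
  [ 0,  0,  0, -2,  0]
  [ 0,  0,  0,  0, -2]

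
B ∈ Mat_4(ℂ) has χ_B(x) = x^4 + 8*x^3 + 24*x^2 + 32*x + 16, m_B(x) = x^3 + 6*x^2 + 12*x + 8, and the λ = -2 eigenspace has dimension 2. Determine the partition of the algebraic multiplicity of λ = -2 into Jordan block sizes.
Block sizes for λ = -2: [3, 1]

Step 1 — from the characteristic polynomial, algebraic multiplicity of λ = -2 is 4. From dim ker(B − (-2)·I) = 2, there are exactly 2 Jordan blocks for λ = -2.
Step 2 — from the minimal polynomial, the factor (x + 2)^3 tells us the largest block for λ = -2 has size 3.
Step 3 — with total size 4, 2 blocks, and largest block 3, the block sizes (in nonincreasing order) are [3, 1].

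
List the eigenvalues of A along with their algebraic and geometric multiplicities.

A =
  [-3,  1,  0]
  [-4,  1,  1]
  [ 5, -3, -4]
λ = -2: alg = 3, geom = 1

Step 1 — factor the characteristic polynomial to read off the algebraic multiplicities:
  χ_A(x) = (x + 2)^3

Step 2 — compute geometric multiplicities via the rank-nullity identity g(λ) = n − rank(A − λI):
  rank(A − (-2)·I) = 2, so dim ker(A − (-2)·I) = n − 2 = 1

Summary:
  λ = -2: algebraic multiplicity = 3, geometric multiplicity = 1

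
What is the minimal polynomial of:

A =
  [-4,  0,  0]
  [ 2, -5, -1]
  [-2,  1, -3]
x^2 + 8*x + 16

The characteristic polynomial is χ_A(x) = (x + 4)^3, so the eigenvalues are known. The minimal polynomial is
  m_A(x) = Π_λ (x − λ)^{k_λ}
where k_λ is the size of the *largest* Jordan block for λ (equivalently, the smallest k with (A − λI)^k v = 0 for every generalised eigenvector v of λ).

  λ = -4: largest Jordan block has size 2, contributing (x + 4)^2

So m_A(x) = (x + 4)^2 = x^2 + 8*x + 16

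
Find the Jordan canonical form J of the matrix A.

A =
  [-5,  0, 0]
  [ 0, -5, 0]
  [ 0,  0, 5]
J_1(-5) ⊕ J_1(-5) ⊕ J_1(5)

The characteristic polynomial is
  det(x·I − A) = x^3 + 5*x^2 - 25*x - 125 = (x - 5)*(x + 5)^2

Eigenvalues and multiplicities (the geometric multiplicity of λ is n − rank(A − λI), which equals the number of Jordan blocks for λ):
  λ = -5: algebraic multiplicity = 2, geometric multiplicity = 2
  λ = 5: algebraic multiplicity = 1, geometric multiplicity = 1

Determining the block sizes for each eigenvalue:
  λ = -5: gm = am = 2, so every block has size 1 → block sizes [1, 1]
  λ = 5: one block (gm = 1), so the single block has size am = 1 → block sizes [1]

Assembling the blocks gives a Jordan form
J =
  [-5,  0, 0]
  [ 0, -5, 0]
  [ 0,  0, 5]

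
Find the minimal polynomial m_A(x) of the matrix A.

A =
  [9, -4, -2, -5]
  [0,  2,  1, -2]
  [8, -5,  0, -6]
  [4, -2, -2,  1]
x^2 - 6*x + 9

The characteristic polynomial is χ_A(x) = (x - 3)^4, so the eigenvalues are known. The minimal polynomial is
  m_A(x) = Π_λ (x − λ)^{k_λ}
where k_λ is the size of the *largest* Jordan block for λ (equivalently, the smallest k with (A − λI)^k v = 0 for every generalised eigenvector v of λ).

  λ = 3: largest Jordan block has size 2, contributing (x − 3)^2

So m_A(x) = (x - 3)^2 = x^2 - 6*x + 9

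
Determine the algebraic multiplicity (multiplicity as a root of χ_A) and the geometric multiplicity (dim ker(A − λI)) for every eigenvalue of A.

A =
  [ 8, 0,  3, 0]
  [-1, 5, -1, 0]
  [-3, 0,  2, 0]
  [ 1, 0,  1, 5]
λ = 5: alg = 4, geom = 3

Step 1 — factor the characteristic polynomial to read off the algebraic multiplicities:
  χ_A(x) = (x - 5)^4

Step 2 — compute geometric multiplicities via the rank-nullity identity g(λ) = n − rank(A − λI):
  rank(A − (5)·I) = 1, so dim ker(A − (5)·I) = n − 1 = 3

Summary:
  λ = 5: algebraic multiplicity = 4, geometric multiplicity = 3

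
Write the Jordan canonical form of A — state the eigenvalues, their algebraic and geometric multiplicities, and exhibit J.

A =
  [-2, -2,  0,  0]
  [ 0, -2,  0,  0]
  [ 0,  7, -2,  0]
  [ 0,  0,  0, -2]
J_2(-2) ⊕ J_1(-2) ⊕ J_1(-2)

The characteristic polynomial is
  det(x·I − A) = x^4 + 8*x^3 + 24*x^2 + 32*x + 16 = (x + 2)^4

Eigenvalues and multiplicities (the geometric multiplicity of λ is n − rank(A − λI), which equals the number of Jordan blocks for λ):
  λ = -2: algebraic multiplicity = 4, geometric multiplicity = 3

Determining the block sizes for each eigenvalue:
  λ = -2: 3 blocks summing to 4 forces exactly one block of size 2 and the rest size 1 → block sizes [2, 1, 1]

Assembling the blocks gives a Jordan form
J =
  [-2,  1,  0,  0]
  [ 0, -2,  0,  0]
  [ 0,  0, -2,  0]
  [ 0,  0,  0, -2]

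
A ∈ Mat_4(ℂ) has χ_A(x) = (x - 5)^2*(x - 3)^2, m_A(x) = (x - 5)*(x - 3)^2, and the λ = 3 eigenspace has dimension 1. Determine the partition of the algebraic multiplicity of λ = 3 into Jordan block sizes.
Block sizes for λ = 3: [2]

Step 1 — from the characteristic polynomial, algebraic multiplicity of λ = 3 is 2. From dim ker(A − (3)·I) = 1, there are exactly 1 Jordan blocks for λ = 3.
Step 2 — from the minimal polynomial, the factor (x − 3)^2 tells us the largest block for λ = 3 has size 2.
Step 3 — with total size 2, 1 blocks, and largest block 2, the block sizes (in nonincreasing order) are [2].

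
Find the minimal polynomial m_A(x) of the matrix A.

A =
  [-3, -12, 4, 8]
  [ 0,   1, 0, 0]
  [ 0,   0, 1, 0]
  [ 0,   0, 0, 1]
x^2 + 2*x - 3

The characteristic polynomial is χ_A(x) = (x - 1)^3*(x + 3), so the eigenvalues are known. The minimal polynomial is
  m_A(x) = Π_λ (x − λ)^{k_λ}
where k_λ is the size of the *largest* Jordan block for λ (equivalently, the smallest k with (A − λI)^k v = 0 for every generalised eigenvector v of λ).

  λ = -3: largest Jordan block has size 1, contributing (x + 3)
  λ = 1: largest Jordan block has size 1, contributing (x − 1)

So m_A(x) = (x - 1)*(x + 3) = x^2 + 2*x - 3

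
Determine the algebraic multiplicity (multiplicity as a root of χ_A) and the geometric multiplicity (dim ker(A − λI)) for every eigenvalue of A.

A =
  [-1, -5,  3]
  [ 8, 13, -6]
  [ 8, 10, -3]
λ = 3: alg = 3, geom = 2

Step 1 — factor the characteristic polynomial to read off the algebraic multiplicities:
  χ_A(x) = (x - 3)^3

Step 2 — compute geometric multiplicities via the rank-nullity identity g(λ) = n − rank(A − λI):
  rank(A − (3)·I) = 1, so dim ker(A − (3)·I) = n − 1 = 2

Summary:
  λ = 3: algebraic multiplicity = 3, geometric multiplicity = 2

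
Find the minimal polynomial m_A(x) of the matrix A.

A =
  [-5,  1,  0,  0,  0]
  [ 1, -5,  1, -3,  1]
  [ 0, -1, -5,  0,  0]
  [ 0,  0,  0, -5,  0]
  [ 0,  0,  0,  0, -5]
x^3 + 15*x^2 + 75*x + 125

The characteristic polynomial is χ_A(x) = (x + 5)^5, so the eigenvalues are known. The minimal polynomial is
  m_A(x) = Π_λ (x − λ)^{k_λ}
where k_λ is the size of the *largest* Jordan block for λ (equivalently, the smallest k with (A − λI)^k v = 0 for every generalised eigenvector v of λ).

  λ = -5: largest Jordan block has size 3, contributing (x + 5)^3

So m_A(x) = (x + 5)^3 = x^3 + 15*x^2 + 75*x + 125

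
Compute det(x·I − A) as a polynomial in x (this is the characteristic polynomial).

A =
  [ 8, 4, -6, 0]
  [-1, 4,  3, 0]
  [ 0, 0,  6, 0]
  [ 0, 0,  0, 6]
x^4 - 24*x^3 + 216*x^2 - 864*x + 1296

Expanding det(x·I − A) (e.g. by cofactor expansion or by noting that A is similar to its Jordan form J, which has the same characteristic polynomial as A) gives
  χ_A(x) = x^4 - 24*x^3 + 216*x^2 - 864*x + 1296
which factors as (x - 6)^4. The eigenvalues (with algebraic multiplicities) are λ = 6 with multiplicity 4.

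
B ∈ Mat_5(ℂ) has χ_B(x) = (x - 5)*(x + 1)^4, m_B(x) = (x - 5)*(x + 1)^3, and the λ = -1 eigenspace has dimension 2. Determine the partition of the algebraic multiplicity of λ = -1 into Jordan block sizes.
Block sizes for λ = -1: [3, 1]

Step 1 — from the characteristic polynomial, algebraic multiplicity of λ = -1 is 4. From dim ker(B − (-1)·I) = 2, there are exactly 2 Jordan blocks for λ = -1.
Step 2 — from the minimal polynomial, the factor (x + 1)^3 tells us the largest block for λ = -1 has size 3.
Step 3 — with total size 4, 2 blocks, and largest block 3, the block sizes (in nonincreasing order) are [3, 1].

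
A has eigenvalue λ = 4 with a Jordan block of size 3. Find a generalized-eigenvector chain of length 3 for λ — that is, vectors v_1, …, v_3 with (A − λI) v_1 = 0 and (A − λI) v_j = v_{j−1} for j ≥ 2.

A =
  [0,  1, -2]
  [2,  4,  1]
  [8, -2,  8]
A Jordan chain for λ = 4 of length 3:
v_1 = (2, 0, -4)ᵀ
v_2 = (-4, 2, 8)ᵀ
v_3 = (1, 0, 0)ᵀ

Let N = A − (4)·I. We want v_3 with N^3 v_3 = 0 but N^2 v_3 ≠ 0; then v_{j-1} := N · v_j for j = 3, …, 2.

Pick v_3 = (1, 0, 0)ᵀ.
Then v_2 = N · v_3 = (-4, 2, 8)ᵀ.
Then v_1 = N · v_2 = (2, 0, -4)ᵀ.

Sanity check: (A − (4)·I) v_1 = (0, 0, 0)ᵀ = 0. ✓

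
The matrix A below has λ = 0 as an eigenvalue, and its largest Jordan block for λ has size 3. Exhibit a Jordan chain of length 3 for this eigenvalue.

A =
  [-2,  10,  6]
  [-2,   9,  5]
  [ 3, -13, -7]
A Jordan chain for λ = 0 of length 3:
v_1 = (2, 1, -1)ᵀ
v_2 = (-2, -2, 3)ᵀ
v_3 = (1, 0, 0)ᵀ

Let N = A − (0)·I. We want v_3 with N^3 v_3 = 0 but N^2 v_3 ≠ 0; then v_{j-1} := N · v_j for j = 3, …, 2.

Pick v_3 = (1, 0, 0)ᵀ.
Then v_2 = N · v_3 = (-2, -2, 3)ᵀ.
Then v_1 = N · v_2 = (2, 1, -1)ᵀ.

Sanity check: (A − (0)·I) v_1 = (0, 0, 0)ᵀ = 0. ✓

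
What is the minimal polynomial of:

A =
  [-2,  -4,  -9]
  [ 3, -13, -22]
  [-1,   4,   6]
x^3 + 9*x^2 + 27*x + 27

The characteristic polynomial is χ_A(x) = (x + 3)^3, so the eigenvalues are known. The minimal polynomial is
  m_A(x) = Π_λ (x − λ)^{k_λ}
where k_λ is the size of the *largest* Jordan block for λ (equivalently, the smallest k with (A − λI)^k v = 0 for every generalised eigenvector v of λ).

  λ = -3: largest Jordan block has size 3, contributing (x + 3)^3

So m_A(x) = (x + 3)^3 = x^3 + 9*x^2 + 27*x + 27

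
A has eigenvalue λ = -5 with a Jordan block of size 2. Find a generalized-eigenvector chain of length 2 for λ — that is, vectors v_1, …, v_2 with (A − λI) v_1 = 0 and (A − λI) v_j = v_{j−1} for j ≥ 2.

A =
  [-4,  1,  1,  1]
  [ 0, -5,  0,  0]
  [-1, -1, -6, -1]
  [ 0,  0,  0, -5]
A Jordan chain for λ = -5 of length 2:
v_1 = (1, 0, -1, 0)ᵀ
v_2 = (1, 0, 0, 0)ᵀ

Let N = A − (-5)·I. We want v_2 with N^2 v_2 = 0 but N^1 v_2 ≠ 0; then v_{j-1} := N · v_j for j = 2, …, 2.

Pick v_2 = (1, 0, 0, 0)ᵀ.
Then v_1 = N · v_2 = (1, 0, -1, 0)ᵀ.

Sanity check: (A − (-5)·I) v_1 = (0, 0, 0, 0)ᵀ = 0. ✓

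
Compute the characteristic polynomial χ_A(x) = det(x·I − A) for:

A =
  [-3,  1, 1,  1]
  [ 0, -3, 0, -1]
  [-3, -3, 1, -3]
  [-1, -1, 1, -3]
x^4 + 8*x^3 + 24*x^2 + 32*x + 16

Expanding det(x·I − A) (e.g. by cofactor expansion or by noting that A is similar to its Jordan form J, which has the same characteristic polynomial as A) gives
  χ_A(x) = x^4 + 8*x^3 + 24*x^2 + 32*x + 16
which factors as (x + 2)^4. The eigenvalues (with algebraic multiplicities) are λ = -2 with multiplicity 4.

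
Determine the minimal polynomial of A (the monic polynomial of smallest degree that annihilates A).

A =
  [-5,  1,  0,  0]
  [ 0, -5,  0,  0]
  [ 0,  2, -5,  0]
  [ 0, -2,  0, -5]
x^2 + 10*x + 25

The characteristic polynomial is χ_A(x) = (x + 5)^4, so the eigenvalues are known. The minimal polynomial is
  m_A(x) = Π_λ (x − λ)^{k_λ}
where k_λ is the size of the *largest* Jordan block for λ (equivalently, the smallest k with (A − λI)^k v = 0 for every generalised eigenvector v of λ).

  λ = -5: largest Jordan block has size 2, contributing (x + 5)^2

So m_A(x) = (x + 5)^2 = x^2 + 10*x + 25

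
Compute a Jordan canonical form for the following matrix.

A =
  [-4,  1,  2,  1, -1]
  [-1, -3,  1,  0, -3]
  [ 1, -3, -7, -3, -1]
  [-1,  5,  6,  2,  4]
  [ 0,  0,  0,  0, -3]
J_3(-3) ⊕ J_2(-3)

The characteristic polynomial is
  det(x·I − A) = x^5 + 15*x^4 + 90*x^3 + 270*x^2 + 405*x + 243 = (x + 3)^5

Eigenvalues and multiplicities (the geometric multiplicity of λ is n − rank(A − λI), which equals the number of Jordan blocks for λ):
  λ = -3: algebraic multiplicity = 5, geometric multiplicity = 2

Determining the block sizes for each eigenvalue:
  λ = -3: with am = 5 and gm = 2, the partition is not yet determined (e.g. several partitions of 5 into 2 parts exist). Let N = A − (-3)·I. Computing rank(N^1) = 3, rank(N^2) = 1, rank(N^3) = 0; the number of blocks of size ≥ j is rank(N^{j−1}) − rank(N^j), giving [2, 2, 1]. So we have 1 block(s) of size 3, 1 block(s) of size 2 → block sizes [3, 2]

Assembling the blocks gives a Jordan form
J =
  [-3,  1,  0,  0,  0]
  [ 0, -3,  1,  0,  0]
  [ 0,  0, -3,  0,  0]
  [ 0,  0,  0, -3,  1]
  [ 0,  0,  0,  0, -3]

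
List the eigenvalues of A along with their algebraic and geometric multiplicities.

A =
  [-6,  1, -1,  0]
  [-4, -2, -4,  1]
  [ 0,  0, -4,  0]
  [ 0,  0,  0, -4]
λ = -4: alg = 4, geom = 2

Step 1 — factor the characteristic polynomial to read off the algebraic multiplicities:
  χ_A(x) = (x + 4)^4

Step 2 — compute geometric multiplicities via the rank-nullity identity g(λ) = n − rank(A − λI):
  rank(A − (-4)·I) = 2, so dim ker(A − (-4)·I) = n − 2 = 2

Summary:
  λ = -4: algebraic multiplicity = 4, geometric multiplicity = 2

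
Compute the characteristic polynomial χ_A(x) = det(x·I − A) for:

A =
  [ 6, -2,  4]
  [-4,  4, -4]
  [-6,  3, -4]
x^3 - 6*x^2 + 12*x - 8

Expanding det(x·I − A) (e.g. by cofactor expansion or by noting that A is similar to its Jordan form J, which has the same characteristic polynomial as A) gives
  χ_A(x) = x^3 - 6*x^2 + 12*x - 8
which factors as (x - 2)^3. The eigenvalues (with algebraic multiplicities) are λ = 2 with multiplicity 3.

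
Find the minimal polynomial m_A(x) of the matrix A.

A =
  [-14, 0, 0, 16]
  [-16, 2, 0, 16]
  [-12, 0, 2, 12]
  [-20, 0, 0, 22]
x^2 - 8*x + 12

The characteristic polynomial is χ_A(x) = (x - 6)*(x - 2)^3, so the eigenvalues are known. The minimal polynomial is
  m_A(x) = Π_λ (x − λ)^{k_λ}
where k_λ is the size of the *largest* Jordan block for λ (equivalently, the smallest k with (A − λI)^k v = 0 for every generalised eigenvector v of λ).

  λ = 2: largest Jordan block has size 1, contributing (x − 2)
  λ = 6: largest Jordan block has size 1, contributing (x − 6)

So m_A(x) = (x - 6)*(x - 2) = x^2 - 8*x + 12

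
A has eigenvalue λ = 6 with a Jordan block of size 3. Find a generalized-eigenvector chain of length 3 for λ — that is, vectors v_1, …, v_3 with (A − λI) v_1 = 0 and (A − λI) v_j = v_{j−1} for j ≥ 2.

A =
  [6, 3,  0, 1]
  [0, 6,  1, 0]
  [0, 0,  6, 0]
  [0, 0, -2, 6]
A Jordan chain for λ = 6 of length 3:
v_1 = (1, 0, 0, 0)ᵀ
v_2 = (0, 1, 0, -2)ᵀ
v_3 = (0, 0, 1, 0)ᵀ

Let N = A − (6)·I. We want v_3 with N^3 v_3 = 0 but N^2 v_3 ≠ 0; then v_{j-1} := N · v_j for j = 3, …, 2.

Pick v_3 = (0, 0, 1, 0)ᵀ.
Then v_2 = N · v_3 = (0, 1, 0, -2)ᵀ.
Then v_1 = N · v_2 = (1, 0, 0, 0)ᵀ.

Sanity check: (A − (6)·I) v_1 = (0, 0, 0, 0)ᵀ = 0. ✓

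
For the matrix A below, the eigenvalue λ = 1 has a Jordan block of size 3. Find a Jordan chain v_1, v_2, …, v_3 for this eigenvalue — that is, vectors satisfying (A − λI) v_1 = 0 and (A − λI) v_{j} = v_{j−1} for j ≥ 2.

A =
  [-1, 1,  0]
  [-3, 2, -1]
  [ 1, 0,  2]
A Jordan chain for λ = 1 of length 3:
v_1 = (1, 2, -1)ᵀ
v_2 = (-2, -3, 1)ᵀ
v_3 = (1, 0, 0)ᵀ

Let N = A − (1)·I. We want v_3 with N^3 v_3 = 0 but N^2 v_3 ≠ 0; then v_{j-1} := N · v_j for j = 3, …, 2.

Pick v_3 = (1, 0, 0)ᵀ.
Then v_2 = N · v_3 = (-2, -3, 1)ᵀ.
Then v_1 = N · v_2 = (1, 2, -1)ᵀ.

Sanity check: (A − (1)·I) v_1 = (0, 0, 0)ᵀ = 0. ✓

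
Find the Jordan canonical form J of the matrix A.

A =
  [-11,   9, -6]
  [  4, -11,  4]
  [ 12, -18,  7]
J_2(-5) ⊕ J_1(-5)

The characteristic polynomial is
  det(x·I − A) = x^3 + 15*x^2 + 75*x + 125 = (x + 5)^3

Eigenvalues and multiplicities (the geometric multiplicity of λ is n − rank(A − λI), which equals the number of Jordan blocks for λ):
  λ = -5: algebraic multiplicity = 3, geometric multiplicity = 2

Determining the block sizes for each eigenvalue:
  λ = -5: 2 blocks summing to 3 forces exactly one block of size 2 and the rest size 1 → block sizes [2, 1]

Assembling the blocks gives a Jordan form
J =
  [-5,  1,  0]
  [ 0, -5,  0]
  [ 0,  0, -5]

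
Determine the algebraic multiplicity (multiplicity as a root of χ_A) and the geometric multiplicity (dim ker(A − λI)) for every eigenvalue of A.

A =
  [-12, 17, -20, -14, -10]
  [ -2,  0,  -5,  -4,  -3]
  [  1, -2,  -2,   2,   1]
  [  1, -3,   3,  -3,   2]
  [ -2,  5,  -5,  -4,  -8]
λ = -5: alg = 5, geom = 2

Step 1 — factor the characteristic polynomial to read off the algebraic multiplicities:
  χ_A(x) = (x + 5)^5

Step 2 — compute geometric multiplicities via the rank-nullity identity g(λ) = n − rank(A − λI):
  rank(A − (-5)·I) = 3, so dim ker(A − (-5)·I) = n − 3 = 2

Summary:
  λ = -5: algebraic multiplicity = 5, geometric multiplicity = 2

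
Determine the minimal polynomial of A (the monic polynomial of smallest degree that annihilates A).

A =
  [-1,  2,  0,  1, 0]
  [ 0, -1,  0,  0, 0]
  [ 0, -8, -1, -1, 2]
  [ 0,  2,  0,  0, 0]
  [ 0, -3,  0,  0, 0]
x^2 + x

The characteristic polynomial is χ_A(x) = x^2*(x + 1)^3, so the eigenvalues are known. The minimal polynomial is
  m_A(x) = Π_λ (x − λ)^{k_λ}
where k_λ is the size of the *largest* Jordan block for λ (equivalently, the smallest k with (A − λI)^k v = 0 for every generalised eigenvector v of λ).

  λ = -1: largest Jordan block has size 1, contributing (x + 1)
  λ = 0: largest Jordan block has size 1, contributing (x − 0)

So m_A(x) = x*(x + 1) = x^2 + x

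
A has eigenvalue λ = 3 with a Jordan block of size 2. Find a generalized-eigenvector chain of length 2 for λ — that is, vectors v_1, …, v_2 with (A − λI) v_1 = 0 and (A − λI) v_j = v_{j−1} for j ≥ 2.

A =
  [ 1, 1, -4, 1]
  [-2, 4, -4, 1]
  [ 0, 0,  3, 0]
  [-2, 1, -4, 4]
A Jordan chain for λ = 3 of length 2:
v_1 = (-2, -2, 0, -2)ᵀ
v_2 = (1, 0, 0, 0)ᵀ

Let N = A − (3)·I. We want v_2 with N^2 v_2 = 0 but N^1 v_2 ≠ 0; then v_{j-1} := N · v_j for j = 2, …, 2.

Pick v_2 = (1, 0, 0, 0)ᵀ.
Then v_1 = N · v_2 = (-2, -2, 0, -2)ᵀ.

Sanity check: (A − (3)·I) v_1 = (0, 0, 0, 0)ᵀ = 0. ✓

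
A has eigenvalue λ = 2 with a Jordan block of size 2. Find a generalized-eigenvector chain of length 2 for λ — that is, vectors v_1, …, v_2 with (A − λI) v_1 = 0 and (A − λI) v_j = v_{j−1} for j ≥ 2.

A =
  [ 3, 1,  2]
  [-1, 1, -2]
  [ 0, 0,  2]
A Jordan chain for λ = 2 of length 2:
v_1 = (1, -1, 0)ᵀ
v_2 = (1, 0, 0)ᵀ

Let N = A − (2)·I. We want v_2 with N^2 v_2 = 0 but N^1 v_2 ≠ 0; then v_{j-1} := N · v_j for j = 2, …, 2.

Pick v_2 = (1, 0, 0)ᵀ.
Then v_1 = N · v_2 = (1, -1, 0)ᵀ.

Sanity check: (A − (2)·I) v_1 = (0, 0, 0)ᵀ = 0. ✓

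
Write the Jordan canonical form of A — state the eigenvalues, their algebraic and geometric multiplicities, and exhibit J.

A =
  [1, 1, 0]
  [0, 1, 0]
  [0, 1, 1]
J_2(1) ⊕ J_1(1)

The characteristic polynomial is
  det(x·I − A) = x^3 - 3*x^2 + 3*x - 1 = (x - 1)^3

Eigenvalues and multiplicities (the geometric multiplicity of λ is n − rank(A − λI), which equals the number of Jordan blocks for λ):
  λ = 1: algebraic multiplicity = 3, geometric multiplicity = 2

Determining the block sizes for each eigenvalue:
  λ = 1: 2 blocks summing to 3 forces exactly one block of size 2 and the rest size 1 → block sizes [2, 1]

Assembling the blocks gives a Jordan form
J =
  [1, 1, 0]
  [0, 1, 0]
  [0, 0, 1]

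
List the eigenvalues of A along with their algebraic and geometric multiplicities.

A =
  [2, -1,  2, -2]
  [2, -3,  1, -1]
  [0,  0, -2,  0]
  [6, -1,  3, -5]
λ = -2: alg = 4, geom = 2

Step 1 — factor the characteristic polynomial to read off the algebraic multiplicities:
  χ_A(x) = (x + 2)^4

Step 2 — compute geometric multiplicities via the rank-nullity identity g(λ) = n − rank(A − λI):
  rank(A − (-2)·I) = 2, so dim ker(A − (-2)·I) = n − 2 = 2

Summary:
  λ = -2: algebraic multiplicity = 4, geometric multiplicity = 2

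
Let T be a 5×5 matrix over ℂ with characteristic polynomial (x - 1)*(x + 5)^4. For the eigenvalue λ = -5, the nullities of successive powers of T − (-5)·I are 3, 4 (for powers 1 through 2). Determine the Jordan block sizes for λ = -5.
Block sizes for λ = -5: [2, 1, 1]

From the dimensions of kernels of powers, the number of Jordan blocks of size at least j is d_j − d_{j−1} where d_j = dim ker(N^j) (with d_0 = 0). Computing the differences gives [3, 1].
The number of blocks of size exactly k is (#blocks of size ≥ k) − (#blocks of size ≥ k + 1), so the partition is: 2 block(s) of size 1, 1 block(s) of size 2.
In nonincreasing order the block sizes are [2, 1, 1].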